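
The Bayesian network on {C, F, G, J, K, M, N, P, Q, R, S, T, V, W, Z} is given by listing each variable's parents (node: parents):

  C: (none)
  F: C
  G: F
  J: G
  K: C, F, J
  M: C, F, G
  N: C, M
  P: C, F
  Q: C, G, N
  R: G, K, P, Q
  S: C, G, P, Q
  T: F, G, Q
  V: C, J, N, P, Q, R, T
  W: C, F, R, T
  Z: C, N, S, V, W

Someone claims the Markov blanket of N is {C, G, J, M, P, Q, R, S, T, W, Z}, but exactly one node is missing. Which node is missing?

A node's Markov blanket = Pa ∪ Ch ∪ (parents of Ch other than the node itself).
N's parents: C, M.
Children of N: Q, V, Z.
For each child, the remaining parents (spouses of N):
  parents(Q) \ {N} = {C, G}.
  V also has parents C, J, P, Q, R, T.
  Z also has parents C, S, V, W.
MB(N) = {C, G, J, M, P, Q, R, S, T, V, W, Z}.
Comparing with the claimed set, V is missing.

V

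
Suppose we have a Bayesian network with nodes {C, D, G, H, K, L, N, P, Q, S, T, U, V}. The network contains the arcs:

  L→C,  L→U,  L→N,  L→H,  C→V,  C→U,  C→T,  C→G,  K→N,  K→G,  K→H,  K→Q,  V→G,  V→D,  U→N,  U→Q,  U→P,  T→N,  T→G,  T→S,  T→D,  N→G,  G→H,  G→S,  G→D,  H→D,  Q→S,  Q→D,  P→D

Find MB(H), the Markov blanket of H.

{D, G, K, L, P, Q, T, V}

A node's Markov blanket = Pa ∪ Ch ∪ (parents of Ch other than the node itself).
Parents of H: G, K, L.
H has child D.
For each child, the remaining parents (spouses of H):
  D: G, P, Q, T, V
Taking the union gives {D, G, K, L, P, Q, T, V}.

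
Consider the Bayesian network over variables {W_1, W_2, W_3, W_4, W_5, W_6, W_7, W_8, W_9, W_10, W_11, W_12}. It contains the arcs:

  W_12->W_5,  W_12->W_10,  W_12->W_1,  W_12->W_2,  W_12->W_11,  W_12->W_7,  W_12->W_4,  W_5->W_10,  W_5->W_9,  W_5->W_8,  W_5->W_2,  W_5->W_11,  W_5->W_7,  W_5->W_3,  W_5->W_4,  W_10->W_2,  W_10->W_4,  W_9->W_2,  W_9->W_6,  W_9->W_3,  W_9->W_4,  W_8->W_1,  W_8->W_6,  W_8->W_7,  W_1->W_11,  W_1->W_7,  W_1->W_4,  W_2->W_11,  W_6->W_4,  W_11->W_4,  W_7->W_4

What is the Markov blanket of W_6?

Parents of W_6: W_8, W_9.
Ch(W_6) = {W_4}.
For each child, the remaining parents (spouses of W_6):
  W_4: W_1, W_5, W_7, W_9, W_10, W_11, W_12
Taking the union gives {W_1, W_4, W_5, W_7, W_8, W_9, W_10, W_11, W_12}.

{W_1, W_4, W_5, W_7, W_8, W_9, W_10, W_11, W_12}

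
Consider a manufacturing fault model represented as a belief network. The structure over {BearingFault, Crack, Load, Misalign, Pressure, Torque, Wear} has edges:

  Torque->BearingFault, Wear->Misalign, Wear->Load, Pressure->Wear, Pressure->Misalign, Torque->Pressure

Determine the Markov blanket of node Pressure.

Pa(Pressure) = {Torque}.
Pressure has children Misalign, Wear.
For each child, the remaining parents (spouses of Pressure):
  Wear: no additional parents.
  Misalign's other parent is Wear.
Taking the union gives {Misalign, Torque, Wear}.

{Misalign, Torque, Wear}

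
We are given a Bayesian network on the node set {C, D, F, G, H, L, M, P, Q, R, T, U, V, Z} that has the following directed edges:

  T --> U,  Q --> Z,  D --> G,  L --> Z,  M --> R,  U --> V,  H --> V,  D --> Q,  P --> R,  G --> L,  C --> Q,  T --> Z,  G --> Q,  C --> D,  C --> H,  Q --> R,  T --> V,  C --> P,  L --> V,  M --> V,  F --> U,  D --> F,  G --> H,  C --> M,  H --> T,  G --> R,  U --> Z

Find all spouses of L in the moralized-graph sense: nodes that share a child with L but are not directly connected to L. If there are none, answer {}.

Children of L: V, Z.
  V's other parents are H, M, T, U.
  Z's other parents are Q, T, U.
Excluding nodes already adjacent to L (G, V, Z), the co-parent-only contribution is {H, M, Q, T, U}.

{H, M, Q, T, U}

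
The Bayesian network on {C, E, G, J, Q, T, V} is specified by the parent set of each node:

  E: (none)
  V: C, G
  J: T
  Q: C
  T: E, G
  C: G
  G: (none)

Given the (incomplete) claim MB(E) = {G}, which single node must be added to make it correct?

T

Recall MB(v) = parents ∪ children ∪ spouses, where spouses are the other parents of v's children.
Parents of E: none.
E's children: T.
For each child, the remaining parents (spouses of E):
  parents(T) \ {E} = {G}.
MB(E) = {G, T}.
Comparing with the claimed set, T is missing.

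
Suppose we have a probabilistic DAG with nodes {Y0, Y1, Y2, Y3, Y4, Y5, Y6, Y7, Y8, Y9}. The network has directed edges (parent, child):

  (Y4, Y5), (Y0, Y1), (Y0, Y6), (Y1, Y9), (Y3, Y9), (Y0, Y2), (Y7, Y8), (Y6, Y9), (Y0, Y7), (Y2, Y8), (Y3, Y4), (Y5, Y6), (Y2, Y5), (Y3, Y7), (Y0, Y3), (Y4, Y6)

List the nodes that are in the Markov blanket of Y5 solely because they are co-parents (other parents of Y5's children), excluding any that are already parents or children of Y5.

{Y0}

Children of Y5: Y6.
  Y6: Y0, Y4
Excluding nodes already adjacent to Y5 (Y2, Y4, Y6), the co-parent-only contribution is {Y0}.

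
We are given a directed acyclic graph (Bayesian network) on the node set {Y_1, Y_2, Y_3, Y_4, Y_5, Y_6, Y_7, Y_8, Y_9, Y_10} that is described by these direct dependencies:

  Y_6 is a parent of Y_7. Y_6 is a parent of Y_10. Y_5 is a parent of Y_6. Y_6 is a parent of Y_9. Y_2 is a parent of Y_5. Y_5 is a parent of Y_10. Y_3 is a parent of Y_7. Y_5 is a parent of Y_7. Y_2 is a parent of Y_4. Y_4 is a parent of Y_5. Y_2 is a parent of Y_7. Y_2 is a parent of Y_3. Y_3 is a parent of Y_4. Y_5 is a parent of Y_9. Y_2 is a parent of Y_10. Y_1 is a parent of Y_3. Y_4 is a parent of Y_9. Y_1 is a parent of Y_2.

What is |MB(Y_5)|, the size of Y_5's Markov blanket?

7

Ch(Y_5) = {Y_6, Y_7, Y_9, Y_10}.
Pa(Y_5) = {Y_2, Y_4}.
For each child, the remaining parents (spouses of Y_5):
  Y_6 has no other parent.
  Y_7's other parents are Y_2, Y_3, Y_6.
  Y_9 also has parents Y_4, Y_6.
  Y_10's other parents are Y_2, Y_6.
MB(Y_5) = {Y_2, Y_3, Y_4, Y_6, Y_7, Y_9, Y_10}, which has 7 nodes.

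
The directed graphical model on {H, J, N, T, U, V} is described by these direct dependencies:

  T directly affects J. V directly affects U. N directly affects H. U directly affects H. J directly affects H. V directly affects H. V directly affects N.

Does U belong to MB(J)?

U is a co-parent of J: both are parents of H.
So U ∈ MB(J).

Yes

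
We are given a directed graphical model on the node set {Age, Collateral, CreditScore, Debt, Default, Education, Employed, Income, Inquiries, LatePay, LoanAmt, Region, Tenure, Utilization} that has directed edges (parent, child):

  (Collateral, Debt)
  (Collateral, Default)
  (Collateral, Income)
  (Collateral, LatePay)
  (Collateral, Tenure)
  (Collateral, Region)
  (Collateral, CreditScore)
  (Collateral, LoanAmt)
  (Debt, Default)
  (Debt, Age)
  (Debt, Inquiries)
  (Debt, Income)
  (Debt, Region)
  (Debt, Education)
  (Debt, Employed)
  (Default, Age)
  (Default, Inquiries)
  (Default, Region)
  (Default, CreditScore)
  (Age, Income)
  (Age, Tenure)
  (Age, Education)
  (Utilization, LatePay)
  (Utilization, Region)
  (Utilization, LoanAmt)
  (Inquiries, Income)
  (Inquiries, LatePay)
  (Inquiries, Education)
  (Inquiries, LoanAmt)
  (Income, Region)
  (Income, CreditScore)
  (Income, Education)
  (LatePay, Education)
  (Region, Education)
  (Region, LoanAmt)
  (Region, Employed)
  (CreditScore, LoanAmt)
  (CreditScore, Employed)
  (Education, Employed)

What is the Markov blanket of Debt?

Debt has parent Collateral.
Children of Debt: Age, Default, Education, Employed, Income, Inquiries, Region.
Other parents of Debt's children:
  Default: Collateral
  Age: Default
  Inquiries: Default
  Income: Age, Collateral, Inquiries
  Region: Collateral, Default, Income, Utilization
  Education: Age, Income, Inquiries, LatePay, Region
  Employed: CreditScore, Education, Region
Taking the union gives {Age, Collateral, CreditScore, Default, Education, Employed, Income, Inquiries, LatePay, Region, Utilization}.

{Age, Collateral, CreditScore, Default, Education, Employed, Income, Inquiries, LatePay, Region, Utilization}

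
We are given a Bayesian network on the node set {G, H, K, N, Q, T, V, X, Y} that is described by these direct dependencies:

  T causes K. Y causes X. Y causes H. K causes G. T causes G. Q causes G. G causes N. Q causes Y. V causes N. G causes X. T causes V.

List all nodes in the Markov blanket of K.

Recall MB(v) = parents ∪ children ∪ spouses, where spouses are the other parents of v's children.
K's parents: T.
Children of K: G.
Other parents of K's children:
  G also has parents Q, T.
MB(K) = {G, Q, T}.

{G, Q, T}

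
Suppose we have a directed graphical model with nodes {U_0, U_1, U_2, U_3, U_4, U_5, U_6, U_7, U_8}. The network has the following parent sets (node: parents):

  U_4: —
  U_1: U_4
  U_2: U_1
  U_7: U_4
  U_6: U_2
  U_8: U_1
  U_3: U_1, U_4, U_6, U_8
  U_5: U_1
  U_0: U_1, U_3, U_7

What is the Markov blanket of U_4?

{U_1, U_3, U_6, U_7, U_8}

Recall MB(v) = parents ∪ children ∪ spouses, where spouses are the other parents of v's children.
U_4's parents: none.
Ch(U_4) = {U_1, U_3, U_7}.
For each child, the remaining parents (spouses of U_4):
  U_1: no additional parents.
  U_7: no additional parents.
  U_3's other parents are U_1, U_6, U_8.
So the Markov blanket of U_4 is {U_1, U_3, U_6, U_7, U_8}.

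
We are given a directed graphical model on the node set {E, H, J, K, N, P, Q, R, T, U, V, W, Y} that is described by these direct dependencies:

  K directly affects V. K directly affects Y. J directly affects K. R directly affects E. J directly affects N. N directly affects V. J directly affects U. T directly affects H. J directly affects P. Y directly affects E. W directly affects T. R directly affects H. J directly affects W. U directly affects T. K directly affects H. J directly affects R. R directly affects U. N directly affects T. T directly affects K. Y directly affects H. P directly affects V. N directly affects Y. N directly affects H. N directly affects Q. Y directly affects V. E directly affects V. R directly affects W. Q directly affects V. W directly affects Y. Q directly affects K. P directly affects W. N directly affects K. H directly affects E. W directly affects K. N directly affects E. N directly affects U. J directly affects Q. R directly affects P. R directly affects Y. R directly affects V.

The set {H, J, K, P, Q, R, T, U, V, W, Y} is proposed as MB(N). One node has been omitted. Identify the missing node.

E

N's parents: J.
Children of N: E, H, K, Q, T, U, V, Y.
For each child, the remaining parents (spouses of N):
  Q also has parent J.
  U also has parents J, R.
  T also has parents U, W.
  parents(K) \ {N} = {J, Q, T, W}.
  Y's other parents are K, R, W.
  H's other parents are K, R, T, Y.
  parents(E) \ {N} = {H, R, Y}.
  V's other parents are E, K, P, Q, R, Y.
MB(N) = {E, H, J, K, P, Q, R, T, U, V, W, Y}.
Comparing with the claimed set, E is missing.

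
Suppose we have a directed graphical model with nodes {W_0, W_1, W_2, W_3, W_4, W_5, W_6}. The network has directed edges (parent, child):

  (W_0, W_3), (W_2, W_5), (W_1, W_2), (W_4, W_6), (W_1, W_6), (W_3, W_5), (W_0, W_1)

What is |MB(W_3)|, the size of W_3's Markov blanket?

W_3's children: W_5.
W_3's parents: W_0.
For each child, the remaining parents (spouses of W_3):
  W_5 also has parent W_2.
MB(W_3) = {W_0, W_2, W_5}, which has 3 nodes.

3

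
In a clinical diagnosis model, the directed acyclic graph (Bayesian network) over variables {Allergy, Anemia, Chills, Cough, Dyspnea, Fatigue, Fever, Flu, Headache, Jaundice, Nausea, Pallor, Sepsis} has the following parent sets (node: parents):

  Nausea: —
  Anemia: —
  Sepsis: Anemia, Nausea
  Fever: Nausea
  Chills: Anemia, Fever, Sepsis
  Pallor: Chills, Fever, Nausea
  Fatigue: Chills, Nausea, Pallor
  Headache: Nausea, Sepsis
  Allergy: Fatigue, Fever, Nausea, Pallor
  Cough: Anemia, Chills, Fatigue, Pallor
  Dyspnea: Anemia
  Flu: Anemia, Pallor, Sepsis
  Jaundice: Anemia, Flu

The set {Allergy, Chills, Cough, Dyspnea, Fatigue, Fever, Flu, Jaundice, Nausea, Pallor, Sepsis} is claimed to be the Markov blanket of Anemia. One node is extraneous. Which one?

Anemia's parents: none.
Anemia's children: Chills, Cough, Dyspnea, Flu, Jaundice, Sepsis.
Parents of each child, excluding Anemia:
  Sepsis: Nausea
  Chills: Fever, Sepsis
  Cough: Chills, Fatigue, Pallor
  Dyspnea: —
  Flu: Pallor, Sepsis
  Jaundice: Flu
MB(Anemia) = {Chills, Cough, Dyspnea, Fatigue, Fever, Flu, Jaundice, Nausea, Pallor, Sepsis}.
Allergy is neither a parent, child, nor co-parent of Anemia, so it does not belong.

Allergy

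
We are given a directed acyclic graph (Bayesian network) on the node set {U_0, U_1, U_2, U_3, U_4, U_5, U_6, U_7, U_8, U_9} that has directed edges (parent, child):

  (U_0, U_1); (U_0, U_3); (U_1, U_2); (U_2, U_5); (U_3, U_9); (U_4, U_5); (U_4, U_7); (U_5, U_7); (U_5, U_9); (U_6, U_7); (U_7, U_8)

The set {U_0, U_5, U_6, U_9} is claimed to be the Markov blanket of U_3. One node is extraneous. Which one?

U_6

Recall MB(v) = parents ∪ children ∪ spouses, where spouses are the other parents of v's children.
U_3 has child U_9.
U_3 has parent U_0.
Other parents of U_3's children:
  U_9 also has parent U_5.
MB(U_3) = {U_0, U_5, U_9}.
U_6 is neither a parent, child, nor co-parent of U_3, so it does not belong.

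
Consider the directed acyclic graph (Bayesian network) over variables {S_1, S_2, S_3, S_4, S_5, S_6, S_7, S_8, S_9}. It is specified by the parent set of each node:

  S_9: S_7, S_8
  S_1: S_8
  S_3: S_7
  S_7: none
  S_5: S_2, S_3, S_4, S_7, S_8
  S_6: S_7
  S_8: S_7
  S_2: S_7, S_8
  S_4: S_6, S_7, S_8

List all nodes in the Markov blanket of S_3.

{S_2, S_4, S_5, S_7, S_8}

Parents of S_3: S_7.
S_3 has child S_5.
Parents of each child, excluding S_3:
  parents(S_5) \ {S_3} = {S_2, S_4, S_7, S_8}.
MB(S_3) = {S_2, S_4, S_5, S_7, S_8}.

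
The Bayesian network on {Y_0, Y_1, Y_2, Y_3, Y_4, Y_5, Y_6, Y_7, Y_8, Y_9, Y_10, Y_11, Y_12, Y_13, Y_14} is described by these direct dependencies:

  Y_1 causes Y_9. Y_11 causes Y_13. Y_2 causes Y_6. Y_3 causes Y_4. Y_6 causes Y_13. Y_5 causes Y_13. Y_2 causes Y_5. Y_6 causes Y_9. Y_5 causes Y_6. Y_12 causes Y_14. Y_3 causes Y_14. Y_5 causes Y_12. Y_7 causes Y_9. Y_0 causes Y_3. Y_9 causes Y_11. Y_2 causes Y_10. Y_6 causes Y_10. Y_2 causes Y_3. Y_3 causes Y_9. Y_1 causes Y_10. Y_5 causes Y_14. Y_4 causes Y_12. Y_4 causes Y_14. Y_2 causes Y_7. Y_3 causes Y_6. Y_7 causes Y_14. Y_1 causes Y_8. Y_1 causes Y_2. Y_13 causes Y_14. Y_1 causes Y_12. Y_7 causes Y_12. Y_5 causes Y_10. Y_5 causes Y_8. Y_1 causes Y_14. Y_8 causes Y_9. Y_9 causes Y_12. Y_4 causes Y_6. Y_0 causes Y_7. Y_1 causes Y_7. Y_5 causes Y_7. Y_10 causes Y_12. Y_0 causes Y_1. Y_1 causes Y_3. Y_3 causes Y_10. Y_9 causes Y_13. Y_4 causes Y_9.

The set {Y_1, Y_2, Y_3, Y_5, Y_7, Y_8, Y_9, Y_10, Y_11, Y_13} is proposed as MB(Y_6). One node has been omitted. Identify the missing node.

Y_4

Y_6 has parents Y_2, Y_3, Y_4, Y_5.
Children of Y_6: Y_9, Y_10, Y_13.
Other parents of Y_6's children:
  Y_9: Y_1, Y_3, Y_4, Y_7, Y_8
  Y_10: Y_1, Y_2, Y_3, Y_5
  Y_13: Y_5, Y_9, Y_11
MB(Y_6) = {Y_1, Y_2, Y_3, Y_4, Y_5, Y_7, Y_8, Y_9, Y_10, Y_11, Y_13}.
Comparing with the claimed set, Y_4 is missing.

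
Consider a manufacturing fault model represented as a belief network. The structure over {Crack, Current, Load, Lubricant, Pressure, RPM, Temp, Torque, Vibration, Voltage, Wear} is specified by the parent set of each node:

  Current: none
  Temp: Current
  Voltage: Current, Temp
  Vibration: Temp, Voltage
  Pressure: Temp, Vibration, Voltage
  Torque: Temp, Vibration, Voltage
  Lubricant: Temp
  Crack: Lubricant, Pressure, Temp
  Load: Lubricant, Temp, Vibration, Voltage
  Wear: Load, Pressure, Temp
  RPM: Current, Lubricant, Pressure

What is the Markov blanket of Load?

Load's parents: Lubricant, Temp, Vibration, Voltage.
Load's children: Wear.
For each child, the remaining parents (spouses of Load):
  Wear: Pressure, Temp
So the Markov blanket of Load is {Lubricant, Pressure, Temp, Vibration, Voltage, Wear}.

{Lubricant, Pressure, Temp, Vibration, Voltage, Wear}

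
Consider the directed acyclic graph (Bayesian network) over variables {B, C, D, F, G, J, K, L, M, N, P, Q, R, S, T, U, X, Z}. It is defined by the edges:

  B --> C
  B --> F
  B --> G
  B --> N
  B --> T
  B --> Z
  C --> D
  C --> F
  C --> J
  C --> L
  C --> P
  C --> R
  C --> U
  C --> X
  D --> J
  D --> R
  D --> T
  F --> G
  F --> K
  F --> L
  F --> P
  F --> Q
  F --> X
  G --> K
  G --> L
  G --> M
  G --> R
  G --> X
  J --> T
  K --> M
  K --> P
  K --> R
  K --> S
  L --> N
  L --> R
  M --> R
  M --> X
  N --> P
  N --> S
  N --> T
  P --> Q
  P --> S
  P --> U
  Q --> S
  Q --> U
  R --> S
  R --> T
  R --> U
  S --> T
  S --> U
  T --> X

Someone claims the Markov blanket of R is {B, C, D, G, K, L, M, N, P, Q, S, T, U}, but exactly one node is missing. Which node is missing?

J

R has parents C, D, G, K, L, M.
Children of R: S, T, U.
Other parents of R's children:
  S also has parents K, N, P, Q.
  parents(T) \ {R} = {B, D, J, N, S}.
  U's other parents are C, P, Q, S.
MB(R) = {B, C, D, G, J, K, L, M, N, P, Q, S, T, U}.
Comparing with the claimed set, J is missing.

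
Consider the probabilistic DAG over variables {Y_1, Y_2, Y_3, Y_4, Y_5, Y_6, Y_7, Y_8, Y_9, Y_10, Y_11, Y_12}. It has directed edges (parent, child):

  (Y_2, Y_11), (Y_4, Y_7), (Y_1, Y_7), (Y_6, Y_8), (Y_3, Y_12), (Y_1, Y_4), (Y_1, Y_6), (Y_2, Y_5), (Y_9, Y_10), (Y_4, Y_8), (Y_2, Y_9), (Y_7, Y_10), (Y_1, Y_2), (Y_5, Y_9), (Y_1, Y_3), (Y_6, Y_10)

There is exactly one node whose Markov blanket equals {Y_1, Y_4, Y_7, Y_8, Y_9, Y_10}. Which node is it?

The target node must have every member of {Y_1, Y_4, Y_7, Y_8, Y_9, Y_10} as a parent, child, or co-parent, and no others.
Parents of Y_6: Y_1; children: Y_8, Y_10; co-parents: Y_4, Y_7, Y_9.
These exactly cover the given set, so the node is Y_6.

Y_6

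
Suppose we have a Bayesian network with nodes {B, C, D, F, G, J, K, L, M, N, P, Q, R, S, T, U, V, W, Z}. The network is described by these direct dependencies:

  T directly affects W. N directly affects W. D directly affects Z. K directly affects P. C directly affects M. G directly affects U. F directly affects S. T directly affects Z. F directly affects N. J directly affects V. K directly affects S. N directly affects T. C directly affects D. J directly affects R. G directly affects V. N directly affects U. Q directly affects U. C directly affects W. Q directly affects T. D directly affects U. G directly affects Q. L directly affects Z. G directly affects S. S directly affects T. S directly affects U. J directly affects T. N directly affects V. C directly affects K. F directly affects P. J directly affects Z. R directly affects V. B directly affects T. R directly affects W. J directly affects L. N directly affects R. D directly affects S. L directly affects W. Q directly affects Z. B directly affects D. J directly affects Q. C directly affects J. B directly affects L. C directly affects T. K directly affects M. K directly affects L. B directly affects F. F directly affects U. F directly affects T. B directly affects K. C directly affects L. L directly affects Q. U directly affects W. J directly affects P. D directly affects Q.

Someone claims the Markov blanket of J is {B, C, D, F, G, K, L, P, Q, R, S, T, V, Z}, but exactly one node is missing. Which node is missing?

Children of J: L, P, Q, R, T, V, Z.
Pa(J) = {C}.
For each child, the remaining parents (spouses of J):
  L: B, C, K
  P: F, K
  Q: D, G, L
  R: N
  T: B, C, F, N, Q, S
  V: G, N, R
  Z: D, L, Q, T
MB(J) = {B, C, D, F, G, K, L, N, P, Q, R, S, T, V, Z}.
Comparing with the claimed set, N is missing.

N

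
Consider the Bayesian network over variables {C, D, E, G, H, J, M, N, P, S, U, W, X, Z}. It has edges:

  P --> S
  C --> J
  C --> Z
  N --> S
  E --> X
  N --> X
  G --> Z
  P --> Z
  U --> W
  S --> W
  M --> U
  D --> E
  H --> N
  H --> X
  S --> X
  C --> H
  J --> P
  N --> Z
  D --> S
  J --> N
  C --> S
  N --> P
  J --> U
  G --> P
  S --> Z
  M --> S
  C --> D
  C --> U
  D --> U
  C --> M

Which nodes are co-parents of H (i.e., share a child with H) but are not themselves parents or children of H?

Children of H: N, X.
  N: J
  X: E, N, S
Excluding nodes already adjacent to H (C, N, X), the co-parent-only contribution is {E, J, S}.

{E, J, S}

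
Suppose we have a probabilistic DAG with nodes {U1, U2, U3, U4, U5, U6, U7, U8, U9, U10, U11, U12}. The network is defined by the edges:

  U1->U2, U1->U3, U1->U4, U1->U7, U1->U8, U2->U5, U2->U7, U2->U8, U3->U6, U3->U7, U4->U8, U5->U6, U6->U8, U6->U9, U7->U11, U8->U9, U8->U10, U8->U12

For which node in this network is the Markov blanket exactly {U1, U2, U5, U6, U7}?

U3

The target node must have every member of {U1, U2, U5, U6, U7} as a parent, child, or co-parent, and no others.
Parents of U3: U1; children: U6, U7; co-parents: U1, U2, U5.
These exactly cover the given set, so the node is U3.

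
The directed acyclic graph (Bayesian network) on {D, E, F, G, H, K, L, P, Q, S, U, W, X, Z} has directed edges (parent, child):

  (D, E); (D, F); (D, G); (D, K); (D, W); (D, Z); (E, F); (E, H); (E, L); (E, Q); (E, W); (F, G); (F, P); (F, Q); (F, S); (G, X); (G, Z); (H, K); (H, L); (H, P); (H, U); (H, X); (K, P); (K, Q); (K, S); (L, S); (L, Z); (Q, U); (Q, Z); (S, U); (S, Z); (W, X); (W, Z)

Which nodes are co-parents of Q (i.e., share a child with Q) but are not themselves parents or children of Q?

{D, G, H, L, S, W}

Children of Q: U, Z.
  U: H, S
  Z: D, G, L, S, W
Excluding nodes already adjacent to Q (E, F, K, U, Z), the co-parent-only contribution is {D, G, H, L, S, W}.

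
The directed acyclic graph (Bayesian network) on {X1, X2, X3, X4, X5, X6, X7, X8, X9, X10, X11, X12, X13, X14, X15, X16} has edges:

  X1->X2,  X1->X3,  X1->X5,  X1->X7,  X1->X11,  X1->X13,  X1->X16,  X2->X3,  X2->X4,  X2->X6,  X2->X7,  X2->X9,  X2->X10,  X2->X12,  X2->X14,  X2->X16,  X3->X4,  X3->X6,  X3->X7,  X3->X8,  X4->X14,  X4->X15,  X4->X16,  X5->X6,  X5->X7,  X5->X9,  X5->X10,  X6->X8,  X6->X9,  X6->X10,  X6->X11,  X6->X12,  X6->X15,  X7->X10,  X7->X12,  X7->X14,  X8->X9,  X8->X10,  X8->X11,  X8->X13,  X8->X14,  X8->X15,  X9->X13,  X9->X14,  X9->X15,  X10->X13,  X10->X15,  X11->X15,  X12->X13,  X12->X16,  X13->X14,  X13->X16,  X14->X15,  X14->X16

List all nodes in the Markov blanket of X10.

{X1, X2, X4, X5, X6, X7, X8, X9, X11, X12, X13, X14, X15}

The Markov blanket of a node is its parents, its children, and the other parents of its children.
X10's children: X13, X15.
X10 has parents X2, X5, X6, X7, X8.
Co-parents of X10 (other parents of its children):
  X13: X1, X8, X9, X12
  X15: X4, X6, X8, X9, X11, X14
Taking the union gives {X1, X2, X4, X5, X6, X7, X8, X9, X11, X12, X13, X14, X15}.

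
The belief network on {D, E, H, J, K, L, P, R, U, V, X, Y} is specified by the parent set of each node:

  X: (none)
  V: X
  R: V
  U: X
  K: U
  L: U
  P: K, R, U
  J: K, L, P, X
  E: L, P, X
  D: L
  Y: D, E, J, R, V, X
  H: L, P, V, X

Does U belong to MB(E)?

No

By definition, MB(E) is built from E's parents, E's children, and the co-parents of E.
E has parents L, P, X.
E has child Y.
Co-parents of E (other parents of its children):
  Y also has parents D, J, R, V, X.
MB(E) = {D, J, L, P, R, V, X, Y}; U is not in this set.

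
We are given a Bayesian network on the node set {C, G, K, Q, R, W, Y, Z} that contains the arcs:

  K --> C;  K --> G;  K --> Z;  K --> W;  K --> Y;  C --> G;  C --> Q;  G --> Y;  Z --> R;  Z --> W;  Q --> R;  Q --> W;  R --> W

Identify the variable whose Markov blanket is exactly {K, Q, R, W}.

Z

The target node must have every member of {K, Q, R, W} as a parent, child, or co-parent, and no others.
Parents of Z: K; children: R, W; co-parents: K, Q, R.
These exactly cover the given set, so the node is Z.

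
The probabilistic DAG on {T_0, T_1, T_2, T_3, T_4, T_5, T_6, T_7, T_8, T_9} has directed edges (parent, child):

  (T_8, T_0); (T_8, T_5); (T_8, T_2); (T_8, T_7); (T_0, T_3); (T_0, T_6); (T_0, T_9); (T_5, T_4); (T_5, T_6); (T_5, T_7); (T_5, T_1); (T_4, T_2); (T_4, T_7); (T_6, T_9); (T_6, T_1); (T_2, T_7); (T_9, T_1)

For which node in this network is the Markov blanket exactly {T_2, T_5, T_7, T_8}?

The target node must have every member of {T_2, T_5, T_7, T_8} as a parent, child, or co-parent, and no others.
Parents of T_4: T_5; children: T_2, T_7; co-parents: T_2, T_5, T_8.
These exactly cover the given set, so the node is T_4.

T_4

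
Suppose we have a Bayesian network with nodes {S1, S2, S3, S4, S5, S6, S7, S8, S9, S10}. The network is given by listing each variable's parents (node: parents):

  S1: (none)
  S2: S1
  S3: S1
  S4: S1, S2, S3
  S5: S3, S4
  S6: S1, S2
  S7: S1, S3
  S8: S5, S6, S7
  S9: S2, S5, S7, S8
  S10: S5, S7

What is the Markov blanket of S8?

Pa(S8) = {S5, S6, S7}.
Ch(S8) = {S9}.
Parents of each child, excluding S8:
  S9: S2, S5, S7
Taking the union gives {S2, S5, S6, S7, S9}.

{S2, S5, S6, S7, S9}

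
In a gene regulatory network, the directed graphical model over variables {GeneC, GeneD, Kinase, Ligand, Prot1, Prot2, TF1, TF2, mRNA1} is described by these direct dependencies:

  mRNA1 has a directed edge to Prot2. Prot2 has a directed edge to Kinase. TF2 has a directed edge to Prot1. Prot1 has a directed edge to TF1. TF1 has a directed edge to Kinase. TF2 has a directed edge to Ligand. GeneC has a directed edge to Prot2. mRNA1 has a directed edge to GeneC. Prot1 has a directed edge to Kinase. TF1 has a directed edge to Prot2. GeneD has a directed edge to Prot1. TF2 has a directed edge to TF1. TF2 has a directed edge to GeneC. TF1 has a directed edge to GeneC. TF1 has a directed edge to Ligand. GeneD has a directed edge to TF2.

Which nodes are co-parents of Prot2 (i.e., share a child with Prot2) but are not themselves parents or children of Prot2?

Children of Prot2: Kinase.
  Kinase also has parents Prot1, TF1.
Excluding nodes already adjacent to Prot2 (GeneC, Kinase, TF1, mRNA1), the co-parent-only contribution is {Prot1}.

{Prot1}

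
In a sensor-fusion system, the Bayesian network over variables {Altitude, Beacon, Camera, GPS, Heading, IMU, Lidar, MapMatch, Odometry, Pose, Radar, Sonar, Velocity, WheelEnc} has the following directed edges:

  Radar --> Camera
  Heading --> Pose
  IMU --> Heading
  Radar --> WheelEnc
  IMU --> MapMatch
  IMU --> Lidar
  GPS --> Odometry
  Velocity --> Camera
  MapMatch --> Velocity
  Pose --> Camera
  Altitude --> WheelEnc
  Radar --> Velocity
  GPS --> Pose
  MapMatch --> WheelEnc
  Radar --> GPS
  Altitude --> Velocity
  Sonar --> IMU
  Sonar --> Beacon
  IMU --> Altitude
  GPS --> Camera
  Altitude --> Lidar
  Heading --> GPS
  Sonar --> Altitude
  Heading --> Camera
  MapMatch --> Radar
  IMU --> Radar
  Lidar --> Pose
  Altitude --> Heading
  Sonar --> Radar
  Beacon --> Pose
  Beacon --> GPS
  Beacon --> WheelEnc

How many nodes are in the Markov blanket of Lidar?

6

A node's Markov blanket = Pa ∪ Ch ∪ (parents of Ch other than the node itself).
Lidar has parents Altitude, IMU.
Children of Lidar: Pose.
Co-parents of Lidar (other parents of its children):
  Pose also has parents Beacon, GPS, Heading.
MB(Lidar) = {Altitude, Beacon, GPS, Heading, IMU, Pose}, which has 6 nodes.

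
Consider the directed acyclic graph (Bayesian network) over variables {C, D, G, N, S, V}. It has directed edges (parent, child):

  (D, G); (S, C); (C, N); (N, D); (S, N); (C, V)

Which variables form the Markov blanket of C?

{N, S, V}

By definition, MB(C) is built from C's parents, C's children, and the co-parents of C.
C's parents: S.
C's children: N, V.
Co-parents of C (other parents of its children):
  N's other parent is S.
  V: no additional parents.
MB(C) = {N, S, V}.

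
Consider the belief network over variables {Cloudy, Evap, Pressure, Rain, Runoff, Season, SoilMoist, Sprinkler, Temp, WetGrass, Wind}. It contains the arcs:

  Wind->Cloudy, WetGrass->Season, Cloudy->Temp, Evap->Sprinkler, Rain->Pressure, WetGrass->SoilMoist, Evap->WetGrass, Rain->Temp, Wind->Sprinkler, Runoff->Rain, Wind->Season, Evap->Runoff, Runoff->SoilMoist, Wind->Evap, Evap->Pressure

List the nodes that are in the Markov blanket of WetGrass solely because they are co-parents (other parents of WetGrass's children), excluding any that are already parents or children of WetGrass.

{Runoff, Wind}

Children of WetGrass: Season, SoilMoist.
  SoilMoist: Runoff
  Season: Wind
Excluding nodes already adjacent to WetGrass (Evap, Season, SoilMoist), the co-parent-only contribution is {Runoff, Wind}.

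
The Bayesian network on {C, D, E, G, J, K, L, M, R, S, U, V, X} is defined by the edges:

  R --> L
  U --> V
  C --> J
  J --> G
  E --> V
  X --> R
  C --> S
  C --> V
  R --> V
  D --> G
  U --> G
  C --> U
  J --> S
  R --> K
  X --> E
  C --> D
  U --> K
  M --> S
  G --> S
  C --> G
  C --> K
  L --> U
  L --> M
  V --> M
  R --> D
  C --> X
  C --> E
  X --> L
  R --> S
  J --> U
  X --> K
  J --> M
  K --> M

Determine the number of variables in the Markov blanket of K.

8

Pa(K) = {C, R, U, X}.
Children of K: M.
For each child, the remaining parents (spouses of K):
  M: J, L, V
MB(K) = {C, J, L, M, R, U, V, X}, which has 8 nodes.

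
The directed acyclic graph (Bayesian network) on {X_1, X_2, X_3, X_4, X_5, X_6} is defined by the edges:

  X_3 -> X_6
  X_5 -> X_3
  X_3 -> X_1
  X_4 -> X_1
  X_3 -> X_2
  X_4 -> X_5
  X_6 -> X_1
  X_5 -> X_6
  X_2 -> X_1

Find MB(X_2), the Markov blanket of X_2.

{X_1, X_3, X_4, X_6}

The Markov blanket of a node is its parents, its children, and the other parents of its children.
Ch(X_2) = {X_1}.
Pa(X_2) = {X_3}.
Parents of each child, excluding X_2:
  X_1 also has parents X_3, X_4, X_6.
So the Markov blanket of X_2 is {X_1, X_3, X_4, X_6}.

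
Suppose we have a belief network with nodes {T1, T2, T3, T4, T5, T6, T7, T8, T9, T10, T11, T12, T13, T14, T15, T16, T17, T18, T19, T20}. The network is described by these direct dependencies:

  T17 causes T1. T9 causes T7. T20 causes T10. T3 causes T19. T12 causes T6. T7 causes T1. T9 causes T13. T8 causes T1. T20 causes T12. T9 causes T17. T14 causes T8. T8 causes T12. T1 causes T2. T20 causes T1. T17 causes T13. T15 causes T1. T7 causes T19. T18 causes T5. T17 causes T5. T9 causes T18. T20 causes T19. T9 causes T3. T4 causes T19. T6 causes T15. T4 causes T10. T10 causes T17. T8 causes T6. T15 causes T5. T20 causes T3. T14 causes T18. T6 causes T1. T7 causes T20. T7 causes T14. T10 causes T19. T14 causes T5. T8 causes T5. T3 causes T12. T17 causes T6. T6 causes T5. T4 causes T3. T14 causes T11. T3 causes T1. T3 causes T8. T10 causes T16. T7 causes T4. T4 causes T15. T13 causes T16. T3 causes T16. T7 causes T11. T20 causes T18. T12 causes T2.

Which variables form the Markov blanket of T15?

{T1, T3, T4, T5, T6, T7, T8, T14, T17, T18, T20}

Pa(T15) = {T4, T6}.
Children of T15: T1, T5.
Parents of each child, excluding T15:
  parents(T1) \ {T15} = {T3, T6, T7, T8, T17, T20}.
  T5 also has parents T6, T8, T14, T17, T18.
So the Markov blanket of T15 is {T1, T3, T4, T5, T6, T7, T8, T14, T17, T18, T20}.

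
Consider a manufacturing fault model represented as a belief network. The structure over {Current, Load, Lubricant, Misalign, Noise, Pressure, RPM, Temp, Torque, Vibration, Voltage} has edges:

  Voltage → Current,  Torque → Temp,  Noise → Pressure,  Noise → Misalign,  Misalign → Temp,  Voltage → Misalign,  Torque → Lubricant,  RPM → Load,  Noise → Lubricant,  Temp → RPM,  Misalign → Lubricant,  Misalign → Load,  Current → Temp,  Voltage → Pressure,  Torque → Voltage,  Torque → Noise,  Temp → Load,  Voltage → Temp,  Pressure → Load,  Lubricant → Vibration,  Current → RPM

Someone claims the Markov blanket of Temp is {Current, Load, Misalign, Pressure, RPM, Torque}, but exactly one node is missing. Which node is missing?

The Markov blanket of a node is its parents, its children, and the other parents of its children.
Pa(Temp) = {Current, Misalign, Torque, Voltage}.
Temp's children: Load, RPM.
Parents of each child, excluding Temp:
  RPM also has parent Current.
  Load's other parents are Misalign, Pressure, RPM.
MB(Temp) = {Current, Load, Misalign, Pressure, RPM, Torque, Voltage}.
Comparing with the claimed set, Voltage is missing.

Voltage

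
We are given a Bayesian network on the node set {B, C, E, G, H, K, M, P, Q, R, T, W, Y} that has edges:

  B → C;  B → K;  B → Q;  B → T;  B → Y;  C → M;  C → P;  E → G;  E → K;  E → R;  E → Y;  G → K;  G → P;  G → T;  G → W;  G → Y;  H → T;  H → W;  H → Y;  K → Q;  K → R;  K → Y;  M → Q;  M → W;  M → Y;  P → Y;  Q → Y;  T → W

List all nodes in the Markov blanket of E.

{B, G, H, K, M, P, Q, R, Y}

Parents of E: none.
E's children: G, K, R, Y.
Other parents of E's children:
  G: no additional parents.
  K's other parents are B, G.
  R's other parent is K.
  Y's other parents are B, G, H, K, M, P, Q.
Union: {} ∪ {G, K, R, Y} ∪ {B, G, H, K, M, P, Q} = {B, G, H, K, M, P, Q, R, Y}.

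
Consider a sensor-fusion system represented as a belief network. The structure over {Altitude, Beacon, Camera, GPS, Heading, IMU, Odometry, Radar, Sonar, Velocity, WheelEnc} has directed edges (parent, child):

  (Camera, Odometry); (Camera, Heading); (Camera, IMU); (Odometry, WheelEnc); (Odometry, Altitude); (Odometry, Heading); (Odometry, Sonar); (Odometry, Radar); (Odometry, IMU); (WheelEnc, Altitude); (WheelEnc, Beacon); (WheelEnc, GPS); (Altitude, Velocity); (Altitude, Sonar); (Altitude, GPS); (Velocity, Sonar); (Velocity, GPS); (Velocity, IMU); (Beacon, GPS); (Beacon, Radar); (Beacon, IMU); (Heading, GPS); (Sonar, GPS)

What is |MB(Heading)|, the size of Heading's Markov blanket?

8

Children of Heading: GPS.
Heading has parents Camera, Odometry.
Other parents of Heading's children:
  GPS's other parents are Altitude, Beacon, Sonar, Velocity, WheelEnc.
MB(Heading) = {Altitude, Beacon, Camera, GPS, Odometry, Sonar, Velocity, WheelEnc}, which has 8 nodes.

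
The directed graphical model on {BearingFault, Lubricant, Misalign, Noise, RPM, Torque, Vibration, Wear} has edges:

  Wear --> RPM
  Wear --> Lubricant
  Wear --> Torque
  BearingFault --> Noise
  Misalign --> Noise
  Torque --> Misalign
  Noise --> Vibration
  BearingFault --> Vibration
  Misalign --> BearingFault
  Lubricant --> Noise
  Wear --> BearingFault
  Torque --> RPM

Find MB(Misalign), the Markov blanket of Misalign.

{BearingFault, Lubricant, Noise, Torque, Wear}

Pa(Misalign) = {Torque}.
Ch(Misalign) = {BearingFault, Noise}.
For each child, the remaining parents (spouses of Misalign):
  BearingFault: Wear
  Noise: BearingFault, Lubricant
Union: {Torque} ∪ {BearingFault, Noise} ∪ {BearingFault, Lubricant, Wear} = {BearingFault, Lubricant, Noise, Torque, Wear}.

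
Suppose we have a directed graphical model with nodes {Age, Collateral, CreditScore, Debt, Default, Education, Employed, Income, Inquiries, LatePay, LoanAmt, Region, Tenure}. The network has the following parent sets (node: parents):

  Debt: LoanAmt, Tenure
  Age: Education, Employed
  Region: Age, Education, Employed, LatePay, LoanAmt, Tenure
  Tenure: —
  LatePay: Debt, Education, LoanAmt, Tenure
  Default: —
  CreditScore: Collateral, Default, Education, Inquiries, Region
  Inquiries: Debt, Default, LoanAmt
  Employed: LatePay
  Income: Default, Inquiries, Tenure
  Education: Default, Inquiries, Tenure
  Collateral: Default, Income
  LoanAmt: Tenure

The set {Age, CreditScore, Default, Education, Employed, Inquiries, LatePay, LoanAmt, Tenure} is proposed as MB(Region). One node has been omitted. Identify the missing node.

By definition, MB(Region) is built from Region's parents, Region's children, and the co-parents of Region.
Parents of Region: Age, Education, Employed, LatePay, LoanAmt, Tenure.
Children of Region: CreditScore.
For each child, the remaining parents (spouses of Region):
  parents(CreditScore) \ {Region} = {Collateral, Default, Education, Inquiries}.
MB(Region) = {Age, Collateral, CreditScore, Default, Education, Employed, Inquiries, LatePay, LoanAmt, Tenure}.
Comparing with the claimed set, Collateral is missing.

Collateral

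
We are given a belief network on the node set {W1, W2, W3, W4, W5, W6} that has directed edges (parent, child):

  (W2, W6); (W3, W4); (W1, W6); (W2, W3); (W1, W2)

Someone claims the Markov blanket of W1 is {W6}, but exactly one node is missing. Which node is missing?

W2

W1's parents: none.
W1 has children W2, W6.
Co-parents of W1 (other parents of its children):
  W2: no additional parents.
  W6 also has parent W2.
MB(W1) = {W2, W6}.
Comparing with the claimed set, W2 is missing.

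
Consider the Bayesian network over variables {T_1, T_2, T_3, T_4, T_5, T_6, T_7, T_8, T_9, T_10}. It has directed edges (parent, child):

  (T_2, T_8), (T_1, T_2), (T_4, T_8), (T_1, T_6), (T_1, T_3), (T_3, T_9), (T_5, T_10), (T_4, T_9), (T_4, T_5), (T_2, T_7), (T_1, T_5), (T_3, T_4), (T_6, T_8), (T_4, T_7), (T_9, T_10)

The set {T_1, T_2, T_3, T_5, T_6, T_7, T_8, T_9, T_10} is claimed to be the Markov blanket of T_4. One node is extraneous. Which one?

A node's Markov blanket = Pa ∪ Ch ∪ (parents of Ch other than the node itself).
T_4 has parent T_3.
Children of T_4: T_5, T_7, T_8, T_9.
Parents of each child, excluding T_4:
  T_5: T_1
  T_7: T_2
  T_8: T_2, T_6
  T_9: T_3
MB(T_4) = {T_1, T_2, T_3, T_5, T_6, T_7, T_8, T_9}.
T_10 is neither a parent, child, nor co-parent of T_4, so it does not belong.

T_10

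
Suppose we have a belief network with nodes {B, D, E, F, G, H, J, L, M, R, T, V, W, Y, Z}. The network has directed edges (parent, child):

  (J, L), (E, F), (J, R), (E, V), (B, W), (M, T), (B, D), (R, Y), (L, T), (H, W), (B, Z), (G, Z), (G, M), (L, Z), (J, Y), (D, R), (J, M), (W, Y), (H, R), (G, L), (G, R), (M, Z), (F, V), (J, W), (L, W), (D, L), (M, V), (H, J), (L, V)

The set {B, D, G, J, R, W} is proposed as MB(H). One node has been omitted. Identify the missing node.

Parents of H: none.
H has children J, R, W.
Co-parents of H (other parents of its children):
  J has no other parent.
  R's other parents are D, G, J.
  W also has parents B, J, L.
MB(H) = {B, D, G, J, L, R, W}.
Comparing with the claimed set, L is missing.

L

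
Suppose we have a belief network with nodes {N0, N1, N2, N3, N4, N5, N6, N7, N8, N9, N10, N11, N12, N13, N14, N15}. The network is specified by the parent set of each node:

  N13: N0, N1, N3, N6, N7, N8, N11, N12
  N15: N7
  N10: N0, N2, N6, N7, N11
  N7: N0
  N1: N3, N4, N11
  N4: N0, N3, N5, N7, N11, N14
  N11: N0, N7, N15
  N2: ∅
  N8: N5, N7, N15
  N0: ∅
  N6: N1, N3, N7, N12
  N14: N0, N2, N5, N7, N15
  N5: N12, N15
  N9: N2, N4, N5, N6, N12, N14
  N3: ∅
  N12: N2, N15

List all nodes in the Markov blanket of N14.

{N0, N2, N3, N4, N5, N6, N7, N9, N11, N12, N15}

Parents of N14: N0, N2, N5, N7, N15.
Ch(N14) = {N4, N9}.
For each child, the remaining parents (spouses of N14):
  N4: N0, N3, N5, N7, N11
  N9: N2, N4, N5, N6, N12
So the Markov blanket of N14 is {N0, N2, N3, N4, N5, N6, N7, N9, N11, N12, N15}.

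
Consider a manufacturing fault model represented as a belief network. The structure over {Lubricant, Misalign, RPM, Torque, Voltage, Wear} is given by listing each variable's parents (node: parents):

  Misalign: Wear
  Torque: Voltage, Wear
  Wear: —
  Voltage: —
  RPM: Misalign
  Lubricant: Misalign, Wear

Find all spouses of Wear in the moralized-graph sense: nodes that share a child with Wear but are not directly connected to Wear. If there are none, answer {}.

{Voltage}

Children of Wear: Lubricant, Misalign, Torque.
  Misalign has no other parent.
  parents(Torque) \ {Wear} = {Voltage}.
  Lubricant's other parent is Misalign.
Excluding nodes already adjacent to Wear (Lubricant, Misalign, Torque), the co-parent-only contribution is {Voltage}.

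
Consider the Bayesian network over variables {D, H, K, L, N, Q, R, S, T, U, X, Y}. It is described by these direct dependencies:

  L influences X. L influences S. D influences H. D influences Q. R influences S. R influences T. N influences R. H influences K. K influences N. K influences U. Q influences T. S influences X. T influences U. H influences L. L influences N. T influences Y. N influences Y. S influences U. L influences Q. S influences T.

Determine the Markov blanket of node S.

{K, L, Q, R, T, U, X}

By definition, MB(S) is built from S's parents, S's children, and the co-parents of S.
Children of S: T, U, X.
S has parents L, R.
For each child, the remaining parents (spouses of S):
  T also has parents Q, R.
  U also has parents K, T.
  parents(X) \ {S} = {L}.
Taking the union gives {K, L, Q, R, T, U, X}.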